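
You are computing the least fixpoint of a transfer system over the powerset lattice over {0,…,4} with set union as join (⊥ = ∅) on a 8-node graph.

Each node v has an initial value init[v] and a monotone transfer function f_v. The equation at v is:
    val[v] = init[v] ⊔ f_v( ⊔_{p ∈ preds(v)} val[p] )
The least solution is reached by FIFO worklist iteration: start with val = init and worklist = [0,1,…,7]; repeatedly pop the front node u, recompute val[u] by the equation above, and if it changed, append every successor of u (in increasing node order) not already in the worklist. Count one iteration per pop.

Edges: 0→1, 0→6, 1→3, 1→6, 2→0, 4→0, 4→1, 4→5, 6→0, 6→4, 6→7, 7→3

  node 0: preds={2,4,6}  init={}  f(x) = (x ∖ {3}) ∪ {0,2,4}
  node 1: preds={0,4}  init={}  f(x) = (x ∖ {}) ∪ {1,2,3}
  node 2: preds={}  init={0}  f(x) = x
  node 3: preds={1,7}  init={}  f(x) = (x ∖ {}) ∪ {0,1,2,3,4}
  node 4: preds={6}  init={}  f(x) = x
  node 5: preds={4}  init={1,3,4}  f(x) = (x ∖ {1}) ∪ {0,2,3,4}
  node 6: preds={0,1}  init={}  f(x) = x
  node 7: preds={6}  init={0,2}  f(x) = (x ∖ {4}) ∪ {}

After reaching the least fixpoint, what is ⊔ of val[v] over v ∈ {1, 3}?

{0,1,2,3,4}

Iteration log — 15 steps:
  step 1. node 0  ⊔preds={0}  new={0,2,4}  old={}  +wl: 
  step 2. node 1  ⊔preds={0,2,4}  new={0,1,2,3,4}  old={}  +wl: 
  step 3. node 2  ⊔preds={}  new={0}  stable
  step 4. node 3  ⊔preds={0,1,2,3,4}  new={0,1,2,3,4}  old={}  +wl: 
  step 5. node 4  ⊔preds={}  new={}  stable
  step 6. node 5  ⊔preds={}  new={0,1,2,3,4}  old={1,3,4}  +wl: 
  step 7. node 6  ⊔preds={0,1,2,3,4}  new={0,1,2,3,4}  old={}  +wl: 0,4
  step 8. node 7  ⊔preds={0,1,2,3,4}  new={0,1,2,3}  old={0,2}  +wl: 3
  step 9. node 0  ⊔preds={0,1,2,3,4}  new={0,1,2,4}  old={0,2,4}  +wl: 1,6
  step 10. node 4  ⊔preds={0,1,2,3,4}  new={0,1,2,3,4}  old={}  +wl: 0,5
  step 11. node 3  ⊔preds={0,1,2,3,4}  new={0,1,2,3,4}  stable
  step 12. node 1  ⊔preds={0,1,2,3,4}  new={0,1,2,3,4}  stable
  step 13. node 6  ⊔preds={0,1,2,3,4}  new={0,1,2,3,4}  stable
  step 14. node 0  ⊔preds={0,1,2,3,4}  new={0,1,2,4}  stable
  step 15. node 5  ⊔preds={0,1,2,3,4}  new={0,1,2,3,4}  stable

Least fixpoint reached:
  node 0: {0,1,2,4}
  node 1: {0,1,2,3,4}
  node 2: {0}
  node 3: {0,1,2,3,4}
  node 4: {0,1,2,3,4}
  node 5: {0,1,2,3,4}
  node 6: {0,1,2,3,4}
  node 7: {0,1,2,3}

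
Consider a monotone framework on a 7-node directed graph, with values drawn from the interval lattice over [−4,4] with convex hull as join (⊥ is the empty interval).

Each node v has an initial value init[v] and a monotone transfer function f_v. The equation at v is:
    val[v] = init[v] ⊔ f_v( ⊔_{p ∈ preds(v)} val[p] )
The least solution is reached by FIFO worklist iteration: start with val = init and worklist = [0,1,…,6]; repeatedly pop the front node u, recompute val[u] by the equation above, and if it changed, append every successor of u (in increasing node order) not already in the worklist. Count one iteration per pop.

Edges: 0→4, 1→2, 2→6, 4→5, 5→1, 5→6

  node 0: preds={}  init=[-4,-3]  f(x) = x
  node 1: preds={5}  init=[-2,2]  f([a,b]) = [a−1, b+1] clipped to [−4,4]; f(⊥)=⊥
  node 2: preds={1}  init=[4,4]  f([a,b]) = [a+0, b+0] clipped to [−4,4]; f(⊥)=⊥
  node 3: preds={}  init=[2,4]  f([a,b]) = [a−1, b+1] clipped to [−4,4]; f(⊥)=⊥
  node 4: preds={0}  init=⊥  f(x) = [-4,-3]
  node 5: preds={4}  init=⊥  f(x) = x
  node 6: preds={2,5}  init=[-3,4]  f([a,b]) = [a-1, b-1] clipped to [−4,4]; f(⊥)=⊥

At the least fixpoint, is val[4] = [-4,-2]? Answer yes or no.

Worklist (10 pops):
  #1 pop 0: in=⊥ → [-4,-3] (no change)
  #2 pop 1: in=⊥ → [-2,2] (no change)
  #3 pop 2: in=[-2,2] → [-2,4] (was [4,4]); enqueue []
  #4 pop 3: in=⊥ → [2,4] (no change)
  #5 pop 4: in=[-4,-3] → [-4,-3] (was ⊥); enqueue []
  #6 pop 5: in=[-4,-3] → [-4,-3] (was ⊥); enqueue [1]
  #7 pop 6: in=[-4,4] → [-4,4] (was [-3,4]); enqueue []
  #8 pop 1: in=[-4,-3] → [-4,2] (was [-2,2]); enqueue [2]
  #9 pop 2: in=[-4,2] → [-4,4] (was [-2,4]); enqueue [6]
  #10 pop 6: in=[-4,4] → [-4,4] (no change)

Fixpoint:
  val[0] = [-4,-3]
  val[1] = [-4,2]
  val[2] = [-4,4]
  val[3] = [2,4]
  val[4] = [-4,-3]
  val[5] = [-4,-3]
  val[6] = [-4,4]

no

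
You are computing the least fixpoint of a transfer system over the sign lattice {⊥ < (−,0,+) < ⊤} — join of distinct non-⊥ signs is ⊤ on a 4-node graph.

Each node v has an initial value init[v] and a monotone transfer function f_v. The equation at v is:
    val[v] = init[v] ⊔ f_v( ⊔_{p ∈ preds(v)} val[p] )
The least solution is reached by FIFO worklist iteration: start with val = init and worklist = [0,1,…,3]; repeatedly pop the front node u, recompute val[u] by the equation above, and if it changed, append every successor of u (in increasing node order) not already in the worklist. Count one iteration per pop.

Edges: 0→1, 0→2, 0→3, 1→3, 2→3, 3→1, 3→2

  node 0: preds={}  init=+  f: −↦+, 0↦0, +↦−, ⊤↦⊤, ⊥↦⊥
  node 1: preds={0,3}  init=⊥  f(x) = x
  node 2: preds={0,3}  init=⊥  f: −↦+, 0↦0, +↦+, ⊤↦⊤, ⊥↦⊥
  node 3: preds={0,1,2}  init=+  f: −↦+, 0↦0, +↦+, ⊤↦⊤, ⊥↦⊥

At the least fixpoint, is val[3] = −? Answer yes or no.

no

Worklist (4 pops):
  #1 pop 0: in=⊥ → + (no change)
  #2 pop 1: in=+ → + (was ⊥); enqueue []
  #3 pop 2: in=+ → + (was ⊥); enqueue []
  #4 pop 3: in=+ → + (no change)

Fixpoint:
  val[0] = +
  val[1] = +
  val[2] = +
  val[3] = +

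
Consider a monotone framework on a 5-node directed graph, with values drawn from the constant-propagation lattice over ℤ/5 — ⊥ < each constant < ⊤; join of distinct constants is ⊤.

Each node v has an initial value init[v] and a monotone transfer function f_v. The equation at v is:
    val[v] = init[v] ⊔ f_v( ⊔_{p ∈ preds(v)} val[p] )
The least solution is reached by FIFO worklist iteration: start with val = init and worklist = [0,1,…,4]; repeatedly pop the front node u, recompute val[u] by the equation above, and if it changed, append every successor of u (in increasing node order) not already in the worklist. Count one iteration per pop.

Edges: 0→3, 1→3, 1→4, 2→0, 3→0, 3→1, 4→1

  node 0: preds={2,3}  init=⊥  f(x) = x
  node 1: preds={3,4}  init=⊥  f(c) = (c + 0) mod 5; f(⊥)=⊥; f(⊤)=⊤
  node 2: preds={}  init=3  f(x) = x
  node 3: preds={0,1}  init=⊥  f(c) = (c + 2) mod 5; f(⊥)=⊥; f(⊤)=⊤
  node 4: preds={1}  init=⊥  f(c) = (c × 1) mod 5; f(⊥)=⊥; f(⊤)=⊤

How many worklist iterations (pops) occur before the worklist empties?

Iteration log — 14 steps:
  step 1. node 0  ⊔preds=3  new=3  old=⊥  +wl: 
  step 2. node 1  ⊔preds=⊥  new=⊥  stable
  step 3. node 2  ⊔preds=⊥  new=3  stable
  step 4. node 3  ⊔preds=3  new=0  old=⊥  +wl: 0,1
  step 5. node 4  ⊔preds=⊥  new=⊥  stable
  step 6. node 0  ⊔preds=⊤  new=⊤  old=3  +wl: 3
  step 7. node 1  ⊔preds=0  new=0  old=⊥  +wl: 4
  step 8. node 3  ⊔preds=⊤  new=⊤  old=0  +wl: 0,1
  step 9. node 4  ⊔preds=0  new=0  old=⊥  +wl: 
  step 10. node 0  ⊔preds=⊤  new=⊤  stable
  step 11. node 1  ⊔preds=⊤  new=⊤  old=0  +wl: 3,4
  step 12. node 3  ⊔preds=⊤  new=⊤  stable
  step 13. node 4  ⊔preds=⊤  new=⊤  old=0  +wl: 1
  step 14. node 1  ⊔preds=⊤  new=⊤  stable

Least fixpoint reached:
  node 0: ⊤
  node 1: ⊤
  node 2: 3
  node 3: ⊤
  node 4: ⊤

14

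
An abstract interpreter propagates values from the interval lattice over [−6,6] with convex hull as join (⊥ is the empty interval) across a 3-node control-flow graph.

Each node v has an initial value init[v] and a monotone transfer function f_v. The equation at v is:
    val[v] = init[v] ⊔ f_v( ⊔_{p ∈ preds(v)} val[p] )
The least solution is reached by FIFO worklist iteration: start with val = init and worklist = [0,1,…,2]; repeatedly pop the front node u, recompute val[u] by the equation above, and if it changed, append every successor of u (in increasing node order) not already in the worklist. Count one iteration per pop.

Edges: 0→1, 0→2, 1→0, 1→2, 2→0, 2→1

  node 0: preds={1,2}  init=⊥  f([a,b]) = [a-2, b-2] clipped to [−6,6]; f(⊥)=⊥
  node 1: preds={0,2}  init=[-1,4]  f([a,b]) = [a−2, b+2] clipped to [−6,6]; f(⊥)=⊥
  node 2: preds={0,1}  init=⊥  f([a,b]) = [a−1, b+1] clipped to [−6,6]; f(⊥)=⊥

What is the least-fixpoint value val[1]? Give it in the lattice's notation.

Iteration log — 9 steps:
  step 1. node 0  ⊔preds=[-1,4]  new=[-3,2]  old=⊥  +wl: 
  step 2. node 1  ⊔preds=[-3,2]  new=[-5,4]  old=[-1,4]  +wl: 0
  step 3. node 2  ⊔preds=[-5,4]  new=[-6,5]  old=⊥  +wl: 1
  step 4. node 0  ⊔preds=[-6,5]  new=[-6,3]  old=[-3,2]  +wl: 2
  step 5. node 1  ⊔preds=[-6,5]  new=[-6,6]  old=[-5,4]  +wl: 0
  step 6. node 2  ⊔preds=[-6,6]  new=[-6,6]  old=[-6,5]  +wl: 1
  step 7. node 0  ⊔preds=[-6,6]  new=[-6,4]  old=[-6,3]  +wl: 2
  step 8. node 1  ⊔preds=[-6,6]  new=[-6,6]  stable
  step 9. node 2  ⊔preds=[-6,6]  new=[-6,6]  stable

Least fixpoint reached:
  node 0: [-6,4]
  node 1: [-6,6]
  node 2: [-6,6]

[-6,6]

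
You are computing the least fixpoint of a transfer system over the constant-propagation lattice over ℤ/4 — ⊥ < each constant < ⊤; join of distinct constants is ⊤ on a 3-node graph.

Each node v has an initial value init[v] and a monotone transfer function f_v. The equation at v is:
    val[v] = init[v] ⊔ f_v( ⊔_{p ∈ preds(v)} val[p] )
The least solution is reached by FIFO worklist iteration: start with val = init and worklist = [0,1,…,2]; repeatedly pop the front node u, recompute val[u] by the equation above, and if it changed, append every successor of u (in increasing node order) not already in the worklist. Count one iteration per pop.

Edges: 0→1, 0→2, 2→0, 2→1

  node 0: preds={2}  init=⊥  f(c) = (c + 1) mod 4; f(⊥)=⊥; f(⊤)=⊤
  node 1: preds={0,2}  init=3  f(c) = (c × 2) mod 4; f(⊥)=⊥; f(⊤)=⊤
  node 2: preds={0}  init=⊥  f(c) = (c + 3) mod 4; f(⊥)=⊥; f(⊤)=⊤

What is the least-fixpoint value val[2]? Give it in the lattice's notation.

⊥

Worklist (3 pops):
  #1 pop 0: in=⊥ → ⊥ (no change)
  #2 pop 1: in=⊥ → 3 (no change)
  #3 pop 2: in=⊥ → ⊥ (no change)

Fixpoint:
  val[0] = ⊥
  val[1] = 3
  val[2] = ⊥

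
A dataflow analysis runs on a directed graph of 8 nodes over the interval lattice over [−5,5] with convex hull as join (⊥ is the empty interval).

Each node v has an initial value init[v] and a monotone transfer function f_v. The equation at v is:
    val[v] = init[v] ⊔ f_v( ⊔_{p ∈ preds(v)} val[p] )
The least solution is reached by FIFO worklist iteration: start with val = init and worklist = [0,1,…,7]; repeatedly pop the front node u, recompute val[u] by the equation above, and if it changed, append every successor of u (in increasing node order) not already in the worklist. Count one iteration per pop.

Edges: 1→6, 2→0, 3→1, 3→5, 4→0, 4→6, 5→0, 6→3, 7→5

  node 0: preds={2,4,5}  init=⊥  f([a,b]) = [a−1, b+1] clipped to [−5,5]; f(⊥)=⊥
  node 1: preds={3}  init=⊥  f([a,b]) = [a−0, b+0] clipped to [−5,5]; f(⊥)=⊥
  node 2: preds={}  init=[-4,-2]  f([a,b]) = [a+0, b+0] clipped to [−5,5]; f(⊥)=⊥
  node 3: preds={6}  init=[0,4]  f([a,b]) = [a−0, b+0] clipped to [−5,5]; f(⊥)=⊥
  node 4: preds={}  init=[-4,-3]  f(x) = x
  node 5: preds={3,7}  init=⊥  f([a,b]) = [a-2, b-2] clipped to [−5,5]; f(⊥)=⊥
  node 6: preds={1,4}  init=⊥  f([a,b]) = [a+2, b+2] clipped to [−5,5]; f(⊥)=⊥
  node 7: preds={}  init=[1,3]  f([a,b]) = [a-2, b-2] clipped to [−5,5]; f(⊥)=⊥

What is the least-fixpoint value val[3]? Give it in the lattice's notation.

Worklist (14 pops):
  #1 pop 0: in=[-4,-2] → [-5,-1] (was ⊥); enqueue []
  #2 pop 1: in=[0,4] → [0,4] (was ⊥); enqueue []
  #3 pop 2: in=⊥ → [-4,-2] (no change)
  #4 pop 3: in=⊥ → [0,4] (no change)
  #5 pop 4: in=⊥ → [-4,-3] (no change)
  #6 pop 5: in=[0,4] → [-2,2] (was ⊥); enqueue [0]
  #7 pop 6: in=[-4,4] → [-2,5] (was ⊥); enqueue [3]
  #8 pop 7: in=⊥ → [1,3] (no change)
  #9 pop 0: in=[-4,2] → [-5,3] (was [-5,-1]); enqueue []
  #10 pop 3: in=[-2,5] → [-2,5] (was [0,4]); enqueue [1,5]
  #11 pop 1: in=[-2,5] → [-2,5] (was [0,4]); enqueue [6]
  #12 pop 5: in=[-2,5] → [-4,3] (was [-2,2]); enqueue [0]
  #13 pop 6: in=[-4,5] → [-2,5] (no change)
  #14 pop 0: in=[-4,3] → [-5,4] (was [-5,3]); enqueue []

Fixpoint:
  val[0] = [-5,4]
  val[1] = [-2,5]
  val[2] = [-4,-2]
  val[3] = [-2,5]
  val[4] = [-4,-3]
  val[5] = [-4,3]
  val[6] = [-2,5]
  val[7] = [1,3]

[-2,5]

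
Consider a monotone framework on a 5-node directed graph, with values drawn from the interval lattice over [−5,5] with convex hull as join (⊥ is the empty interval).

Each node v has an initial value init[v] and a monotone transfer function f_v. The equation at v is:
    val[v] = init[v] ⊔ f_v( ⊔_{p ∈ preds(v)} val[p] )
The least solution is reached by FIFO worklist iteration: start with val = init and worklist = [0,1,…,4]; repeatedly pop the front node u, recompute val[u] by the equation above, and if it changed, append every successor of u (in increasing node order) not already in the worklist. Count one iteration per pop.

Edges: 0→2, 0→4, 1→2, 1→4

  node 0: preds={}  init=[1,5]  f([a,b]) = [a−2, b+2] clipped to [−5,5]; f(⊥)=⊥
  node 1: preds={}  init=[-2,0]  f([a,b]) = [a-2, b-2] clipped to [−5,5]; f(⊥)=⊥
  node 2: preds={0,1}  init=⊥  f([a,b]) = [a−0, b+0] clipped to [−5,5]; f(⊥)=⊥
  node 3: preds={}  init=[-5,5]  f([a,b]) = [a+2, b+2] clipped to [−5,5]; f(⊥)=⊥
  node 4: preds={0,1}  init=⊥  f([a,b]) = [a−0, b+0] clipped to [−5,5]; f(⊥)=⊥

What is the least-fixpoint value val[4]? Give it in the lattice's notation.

[-2,5]

Worklist (5 pops):
  #1 pop 0: in=⊥ → [1,5] (no change)
  #2 pop 1: in=⊥ → [-2,0] (no change)
  #3 pop 2: in=[-2,5] → [-2,5] (was ⊥); enqueue []
  #4 pop 3: in=⊥ → [-5,5] (no change)
  #5 pop 4: in=[-2,5] → [-2,5] (was ⊥); enqueue []

Fixpoint:
  val[0] = [1,5]
  val[1] = [-2,0]
  val[2] = [-2,5]
  val[3] = [-5,5]
  val[4] = [-2,5]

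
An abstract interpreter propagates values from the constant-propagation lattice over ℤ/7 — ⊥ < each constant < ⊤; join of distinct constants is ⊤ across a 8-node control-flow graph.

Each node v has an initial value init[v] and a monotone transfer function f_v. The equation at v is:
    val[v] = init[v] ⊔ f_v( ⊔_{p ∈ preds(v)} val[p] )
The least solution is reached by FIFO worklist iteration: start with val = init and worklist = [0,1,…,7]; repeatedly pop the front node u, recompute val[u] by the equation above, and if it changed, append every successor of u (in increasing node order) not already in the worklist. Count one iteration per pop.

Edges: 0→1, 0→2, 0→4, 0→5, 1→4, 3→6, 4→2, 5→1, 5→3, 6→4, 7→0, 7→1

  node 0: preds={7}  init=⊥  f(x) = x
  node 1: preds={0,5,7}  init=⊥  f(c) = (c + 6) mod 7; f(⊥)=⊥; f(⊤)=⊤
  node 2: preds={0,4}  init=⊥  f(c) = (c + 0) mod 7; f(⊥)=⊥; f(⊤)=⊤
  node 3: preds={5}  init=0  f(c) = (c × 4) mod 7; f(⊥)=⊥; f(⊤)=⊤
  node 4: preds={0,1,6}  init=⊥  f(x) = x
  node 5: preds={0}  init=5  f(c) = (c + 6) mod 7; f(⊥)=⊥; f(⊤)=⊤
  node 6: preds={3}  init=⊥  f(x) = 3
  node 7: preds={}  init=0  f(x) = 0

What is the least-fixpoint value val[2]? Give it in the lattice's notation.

⊤

Trace (12 dequeues):
  [1] u=0 | in 0 | out 0 | prev ⊥ | push {}
  [2] u=1 | in ⊤ | out ⊤ | prev ⊥ | push {}
  [3] u=2 | in 0 | out 0 | prev ⊥ | push {}
  [4] u=3 | in 5 | out ⊤ | prev 0 | push {}
  [5] u=4 | in ⊤ | out ⊤ | prev ⊥ | push {2}
  [6] u=5 | in 0 | out ⊤ | prev 5 | push {1,3}
  [7] u=6 | in ⊤ | out 3 | prev ⊥ | push {4}
  [8] u=7 | in ⊥ | out 0 | ==
  [9] u=2 | in ⊤ | out ⊤ | prev 0 | push {}
  [10] u=1 | in ⊤ | out ⊤ | ==
  [11] u=3 | in ⊤ | out ⊤ | ==
  [12] u=4 | in ⊤ | out ⊤ | ==

Converged values:
  [0] 0
  [1] ⊤
  [2] ⊤
  [3] ⊤
  [4] ⊤
  [5] ⊤
  [6] 3
  [7] 0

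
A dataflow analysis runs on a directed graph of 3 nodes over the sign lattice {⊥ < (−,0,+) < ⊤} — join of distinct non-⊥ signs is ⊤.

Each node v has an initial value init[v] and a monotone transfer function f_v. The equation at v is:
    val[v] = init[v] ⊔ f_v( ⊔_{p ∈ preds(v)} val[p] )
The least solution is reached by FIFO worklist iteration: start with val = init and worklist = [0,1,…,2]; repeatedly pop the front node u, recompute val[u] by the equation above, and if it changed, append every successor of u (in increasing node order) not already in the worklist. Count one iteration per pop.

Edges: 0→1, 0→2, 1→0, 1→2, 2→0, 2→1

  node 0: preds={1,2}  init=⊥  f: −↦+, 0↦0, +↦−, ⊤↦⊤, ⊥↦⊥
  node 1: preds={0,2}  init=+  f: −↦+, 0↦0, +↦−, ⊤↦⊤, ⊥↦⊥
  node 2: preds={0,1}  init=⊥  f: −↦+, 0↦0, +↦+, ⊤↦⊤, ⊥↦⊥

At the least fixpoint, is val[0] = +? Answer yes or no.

Iteration log — 7 steps:
  step 1. node 0  ⊔preds=+  new=−  old=⊥  +wl: 
  step 2. node 1  ⊔preds=−  new=+  stable
  step 3. node 2  ⊔preds=⊤  new=⊤  old=⊥  +wl: 0,1
  step 4. node 0  ⊔preds=⊤  new=⊤  old=−  +wl: 2
  step 5. node 1  ⊔preds=⊤  new=⊤  old=+  +wl: 0
  step 6. node 2  ⊔preds=⊤  new=⊤  stable
  step 7. node 0  ⊔preds=⊤  new=⊤  stable

Least fixpoint reached:
  node 0: ⊤
  node 1: ⊤
  node 2: ⊤

no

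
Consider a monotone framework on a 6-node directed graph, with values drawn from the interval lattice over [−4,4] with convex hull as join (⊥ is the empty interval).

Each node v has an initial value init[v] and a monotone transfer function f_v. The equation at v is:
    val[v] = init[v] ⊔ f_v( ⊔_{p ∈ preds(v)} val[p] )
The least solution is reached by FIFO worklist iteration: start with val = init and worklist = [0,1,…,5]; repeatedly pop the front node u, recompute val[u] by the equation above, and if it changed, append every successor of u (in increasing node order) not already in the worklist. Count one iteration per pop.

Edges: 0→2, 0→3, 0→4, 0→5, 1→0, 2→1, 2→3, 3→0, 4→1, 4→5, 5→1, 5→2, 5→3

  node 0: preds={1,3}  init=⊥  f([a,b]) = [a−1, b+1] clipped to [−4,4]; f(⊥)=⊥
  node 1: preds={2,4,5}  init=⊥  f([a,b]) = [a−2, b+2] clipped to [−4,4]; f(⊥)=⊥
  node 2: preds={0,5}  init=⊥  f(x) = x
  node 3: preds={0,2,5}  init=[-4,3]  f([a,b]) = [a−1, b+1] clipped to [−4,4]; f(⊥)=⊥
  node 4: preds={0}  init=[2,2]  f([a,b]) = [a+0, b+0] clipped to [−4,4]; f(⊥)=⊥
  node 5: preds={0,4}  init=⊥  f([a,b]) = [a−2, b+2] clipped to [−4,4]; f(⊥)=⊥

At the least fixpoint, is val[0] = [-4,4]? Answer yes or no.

yes

Worklist (11 pops):
  #1 pop 0: in=[-4,3] → [-4,4] (was ⊥); enqueue []
  #2 pop 1: in=[2,2] → [0,4] (was ⊥); enqueue [0]
  #3 pop 2: in=[-4,4] → [-4,4] (was ⊥); enqueue [1]
  #4 pop 3: in=[-4,4] → [-4,4] (was [-4,3]); enqueue []
  #5 pop 4: in=[-4,4] → [-4,4] (was [2,2]); enqueue []
  #6 pop 5: in=[-4,4] → [-4,4] (was ⊥); enqueue [2,3]
  #7 pop 0: in=[-4,4] → [-4,4] (no change)
  #8 pop 1: in=[-4,4] → [-4,4] (was [0,4]); enqueue [0]
  #9 pop 2: in=[-4,4] → [-4,4] (no change)
  #10 pop 3: in=[-4,4] → [-4,4] (no change)
  #11 pop 0: in=[-4,4] → [-4,4] (no change)

Fixpoint:
  val[0] = [-4,4]
  val[1] = [-4,4]
  val[2] = [-4,4]
  val[3] = [-4,4]
  val[4] = [-4,4]
  val[5] = [-4,4]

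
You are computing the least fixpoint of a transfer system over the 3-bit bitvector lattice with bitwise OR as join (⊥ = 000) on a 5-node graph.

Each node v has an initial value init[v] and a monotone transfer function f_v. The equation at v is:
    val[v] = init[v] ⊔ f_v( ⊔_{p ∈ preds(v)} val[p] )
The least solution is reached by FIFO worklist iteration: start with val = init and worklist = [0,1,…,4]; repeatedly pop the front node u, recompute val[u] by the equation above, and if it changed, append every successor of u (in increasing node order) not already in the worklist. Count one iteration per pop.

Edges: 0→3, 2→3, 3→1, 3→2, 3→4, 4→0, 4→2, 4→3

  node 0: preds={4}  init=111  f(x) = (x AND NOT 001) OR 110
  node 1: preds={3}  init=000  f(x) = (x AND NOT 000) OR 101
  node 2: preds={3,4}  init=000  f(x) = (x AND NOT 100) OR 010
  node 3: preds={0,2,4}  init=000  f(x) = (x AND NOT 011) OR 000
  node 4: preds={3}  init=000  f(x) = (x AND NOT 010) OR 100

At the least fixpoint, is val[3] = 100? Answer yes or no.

yes

Iteration log — 9 steps:
  step 1. node 0  ⊔preds=000  new=111  stable
  step 2. node 1  ⊔preds=000  new=101  old=000  +wl: 
  step 3. node 2  ⊔preds=000  new=010  old=000  +wl: 
  step 4. node 3  ⊔preds=111  new=100  old=000  +wl: 1,2
  step 5. node 4  ⊔preds=100  new=100  old=000  +wl: 0,3
  step 6. node 1  ⊔preds=100  new=101  stable
  step 7. node 2  ⊔preds=100  new=010  stable
  step 8. node 0  ⊔preds=100  new=111  stable
  step 9. node 3  ⊔preds=111  new=100  stable

Least fixpoint reached:
  node 0: 111
  node 1: 101
  node 2: 010
  node 3: 100
  node 4: 100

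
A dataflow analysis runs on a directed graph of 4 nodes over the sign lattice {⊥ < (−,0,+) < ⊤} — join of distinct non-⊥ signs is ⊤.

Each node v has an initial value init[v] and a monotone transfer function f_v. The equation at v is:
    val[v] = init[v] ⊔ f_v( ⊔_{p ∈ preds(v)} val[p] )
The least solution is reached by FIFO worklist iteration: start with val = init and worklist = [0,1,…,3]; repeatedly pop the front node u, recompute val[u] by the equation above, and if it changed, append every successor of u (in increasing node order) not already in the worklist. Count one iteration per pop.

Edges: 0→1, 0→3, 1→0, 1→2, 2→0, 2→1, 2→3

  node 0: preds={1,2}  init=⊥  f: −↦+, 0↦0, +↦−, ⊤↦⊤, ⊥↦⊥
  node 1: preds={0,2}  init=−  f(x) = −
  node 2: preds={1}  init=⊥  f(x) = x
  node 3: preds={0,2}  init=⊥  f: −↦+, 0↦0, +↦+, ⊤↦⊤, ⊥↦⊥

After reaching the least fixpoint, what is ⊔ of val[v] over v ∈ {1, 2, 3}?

Trace (6 dequeues):
  [1] u=0 | in − | out + | prev ⊥ | push {}
  [2] u=1 | in + | out − | ==
  [3] u=2 | in − | out − | prev ⊥ | push {0,1}
  [4] u=3 | in ⊤ | out ⊤ | prev ⊥ | push {}
  [5] u=0 | in − | out + | ==
  [6] u=1 | in ⊤ | out − | ==

Converged values:
  [0] +
  [1] −
  [2] −
  [3] ⊤

⊤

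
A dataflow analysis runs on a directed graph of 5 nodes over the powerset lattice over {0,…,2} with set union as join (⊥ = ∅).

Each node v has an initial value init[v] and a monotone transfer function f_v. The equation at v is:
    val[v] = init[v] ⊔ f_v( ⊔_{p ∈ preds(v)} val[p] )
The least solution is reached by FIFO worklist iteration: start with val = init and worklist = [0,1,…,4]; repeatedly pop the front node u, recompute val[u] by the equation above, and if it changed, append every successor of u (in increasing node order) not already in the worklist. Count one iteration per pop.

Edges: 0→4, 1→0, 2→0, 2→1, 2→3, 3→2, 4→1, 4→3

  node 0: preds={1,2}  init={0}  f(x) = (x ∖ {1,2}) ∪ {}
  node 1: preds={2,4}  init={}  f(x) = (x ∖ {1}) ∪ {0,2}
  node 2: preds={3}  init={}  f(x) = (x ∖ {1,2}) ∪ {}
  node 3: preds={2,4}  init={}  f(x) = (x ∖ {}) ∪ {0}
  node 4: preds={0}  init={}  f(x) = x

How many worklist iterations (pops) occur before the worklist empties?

Trace (10 dequeues):
  [1] u=0 | in {} | out {0} | ==
  [2] u=1 | in {} | out {0,2} | prev {} | push {0}
  [3] u=2 | in {} | out {} | ==
  [4] u=3 | in {} | out {0} | prev {} | push {2}
  [5] u=4 | in {0} | out {0} | prev {} | push {1,3}
  [6] u=0 | in {0,2} | out {0} | ==
  [7] u=2 | in {0} | out {0} | prev {} | push {0}
  [8] u=1 | in {0} | out {0,2} | ==
  [9] u=3 | in {0} | out {0} | ==
  [10] u=0 | in {0,2} | out {0} | ==

Converged values:
  [0] {0}
  [1] {0,2}
  [2] {0}
  [3] {0}
  [4] {0}

10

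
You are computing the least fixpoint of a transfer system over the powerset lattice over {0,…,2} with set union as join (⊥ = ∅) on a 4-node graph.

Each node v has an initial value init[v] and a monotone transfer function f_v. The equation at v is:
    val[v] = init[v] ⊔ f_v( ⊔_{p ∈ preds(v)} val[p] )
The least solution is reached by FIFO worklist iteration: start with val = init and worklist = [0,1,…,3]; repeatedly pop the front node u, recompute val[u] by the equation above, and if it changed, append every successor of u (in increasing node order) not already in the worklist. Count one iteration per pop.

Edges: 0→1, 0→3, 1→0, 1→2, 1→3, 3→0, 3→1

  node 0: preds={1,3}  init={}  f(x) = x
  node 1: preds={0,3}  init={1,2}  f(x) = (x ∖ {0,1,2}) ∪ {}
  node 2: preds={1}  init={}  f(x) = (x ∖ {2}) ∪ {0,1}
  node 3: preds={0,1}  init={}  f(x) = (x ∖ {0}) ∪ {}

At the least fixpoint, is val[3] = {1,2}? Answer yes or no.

yes

Iteration log — 6 steps:
  step 1. node 0  ⊔preds={1,2}  new={1,2}  old={}  +wl: 
  step 2. node 1  ⊔preds={1,2}  new={1,2}  stable
  step 3. node 2  ⊔preds={1,2}  new={0,1}  old={}  +wl: 
  step 4. node 3  ⊔preds={1,2}  new={1,2}  old={}  +wl: 0,1
  step 5. node 0  ⊔preds={1,2}  new={1,2}  stable
  step 6. node 1  ⊔preds={1,2}  new={1,2}  stable

Least fixpoint reached:
  node 0: {1,2}
  node 1: {1,2}
  node 2: {0,1}
  node 3: {1,2}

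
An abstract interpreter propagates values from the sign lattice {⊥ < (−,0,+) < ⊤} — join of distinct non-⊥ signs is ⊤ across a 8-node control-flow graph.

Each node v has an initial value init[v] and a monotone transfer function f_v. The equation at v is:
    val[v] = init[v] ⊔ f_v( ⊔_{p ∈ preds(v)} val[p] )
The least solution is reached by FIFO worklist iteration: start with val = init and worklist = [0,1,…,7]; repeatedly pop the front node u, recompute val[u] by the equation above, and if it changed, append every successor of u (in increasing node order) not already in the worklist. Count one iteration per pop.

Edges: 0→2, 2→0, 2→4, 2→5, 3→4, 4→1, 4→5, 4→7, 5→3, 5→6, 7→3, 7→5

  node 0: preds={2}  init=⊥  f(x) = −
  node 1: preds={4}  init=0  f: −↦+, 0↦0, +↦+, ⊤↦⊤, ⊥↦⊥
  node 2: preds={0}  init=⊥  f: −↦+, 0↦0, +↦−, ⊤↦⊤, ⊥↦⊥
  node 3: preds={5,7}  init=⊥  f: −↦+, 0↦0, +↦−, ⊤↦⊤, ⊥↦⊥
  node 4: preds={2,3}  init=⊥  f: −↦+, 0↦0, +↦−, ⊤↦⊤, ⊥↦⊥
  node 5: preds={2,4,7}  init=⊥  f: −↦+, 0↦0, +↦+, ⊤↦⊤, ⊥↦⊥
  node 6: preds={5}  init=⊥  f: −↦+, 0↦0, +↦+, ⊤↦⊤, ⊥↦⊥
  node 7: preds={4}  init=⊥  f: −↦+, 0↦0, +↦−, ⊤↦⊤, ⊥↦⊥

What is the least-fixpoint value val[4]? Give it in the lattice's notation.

⊤

Worklist (18 pops):
  #1 pop 0: in=⊥ → − (was ⊥); enqueue []
  #2 pop 1: in=⊥ → 0 (no change)
  #3 pop 2: in=− → + (was ⊥); enqueue [0]
  #4 pop 3: in=⊥ → ⊥ (no change)
  #5 pop 4: in=+ → − (was ⊥); enqueue [1]
  #6 pop 5: in=⊤ → ⊤ (was ⊥); enqueue [3]
  #7 pop 6: in=⊤ → ⊤ (was ⊥); enqueue []
  #8 pop 7: in=− → + (was ⊥); enqueue [5]
  #9 pop 0: in=+ → − (no change)
  #10 pop 1: in=− → ⊤ (was 0); enqueue []
  #11 pop 3: in=⊤ → ⊤ (was ⊥); enqueue [4]
  #12 pop 5: in=⊤ → ⊤ (no change)
  #13 pop 4: in=⊤ → ⊤ (was −); enqueue [1,5,7]
  #14 pop 1: in=⊤ → ⊤ (no change)
  #15 pop 5: in=⊤ → ⊤ (no change)
  #16 pop 7: in=⊤ → ⊤ (was +); enqueue [3,5]
  #17 pop 3: in=⊤ → ⊤ (no change)
  #18 pop 5: in=⊤ → ⊤ (no change)

Fixpoint:
  val[0] = −
  val[1] = ⊤
  val[2] = +
  val[3] = ⊤
  val[4] = ⊤
  val[5] = ⊤
  val[6] = ⊤
  val[7] = ⊤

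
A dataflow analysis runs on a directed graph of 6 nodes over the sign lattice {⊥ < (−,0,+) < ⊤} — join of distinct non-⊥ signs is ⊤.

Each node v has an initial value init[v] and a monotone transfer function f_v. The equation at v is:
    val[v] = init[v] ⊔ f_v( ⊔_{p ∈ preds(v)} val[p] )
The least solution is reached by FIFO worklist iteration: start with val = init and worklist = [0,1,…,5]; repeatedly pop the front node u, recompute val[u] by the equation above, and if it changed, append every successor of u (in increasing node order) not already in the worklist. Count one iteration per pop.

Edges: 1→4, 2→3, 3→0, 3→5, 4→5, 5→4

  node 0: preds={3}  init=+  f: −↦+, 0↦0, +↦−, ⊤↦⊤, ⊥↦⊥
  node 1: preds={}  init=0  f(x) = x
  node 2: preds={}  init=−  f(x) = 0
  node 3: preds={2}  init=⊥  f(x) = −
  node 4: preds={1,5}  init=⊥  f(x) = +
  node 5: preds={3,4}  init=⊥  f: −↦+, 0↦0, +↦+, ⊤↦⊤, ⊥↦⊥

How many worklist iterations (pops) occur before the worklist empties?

8

Worklist (8 pops):
  #1 pop 0: in=⊥ → + (no change)
  #2 pop 1: in=⊥ → 0 (no change)
  #3 pop 2: in=⊥ → ⊤ (was −); enqueue []
  #4 pop 3: in=⊤ → − (was ⊥); enqueue [0]
  #5 pop 4: in=0 → + (was ⊥); enqueue []
  #6 pop 5: in=⊤ → ⊤ (was ⊥); enqueue [4]
  #7 pop 0: in=− → + (no change)
  #8 pop 4: in=⊤ → + (no change)

Fixpoint:
  val[0] = +
  val[1] = 0
  val[2] = ⊤
  val[3] = −
  val[4] = +
  val[5] = ⊤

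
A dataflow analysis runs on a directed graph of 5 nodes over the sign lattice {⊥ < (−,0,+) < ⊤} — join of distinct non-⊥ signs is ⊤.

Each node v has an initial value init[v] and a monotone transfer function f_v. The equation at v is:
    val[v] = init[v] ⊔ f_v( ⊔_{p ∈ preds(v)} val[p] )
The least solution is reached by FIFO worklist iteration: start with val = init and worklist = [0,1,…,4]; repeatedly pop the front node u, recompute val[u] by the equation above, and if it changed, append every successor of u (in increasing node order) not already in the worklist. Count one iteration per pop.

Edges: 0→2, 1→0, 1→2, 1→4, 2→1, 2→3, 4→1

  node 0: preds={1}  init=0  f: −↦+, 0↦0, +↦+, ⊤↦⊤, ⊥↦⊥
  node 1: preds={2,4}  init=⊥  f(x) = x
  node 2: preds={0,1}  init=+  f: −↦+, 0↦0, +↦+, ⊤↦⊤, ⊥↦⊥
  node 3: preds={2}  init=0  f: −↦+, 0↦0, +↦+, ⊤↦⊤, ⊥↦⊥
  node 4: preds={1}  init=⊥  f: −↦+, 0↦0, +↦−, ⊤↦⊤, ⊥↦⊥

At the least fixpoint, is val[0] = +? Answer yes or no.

no

Worklist (11 pops):
  #1 pop 0: in=⊥ → 0 (no change)
  #2 pop 1: in=+ → + (was ⊥); enqueue [0]
  #3 pop 2: in=⊤ → ⊤ (was +); enqueue [1]
  #4 pop 3: in=⊤ → ⊤ (was 0); enqueue []
  #5 pop 4: in=+ → − (was ⊥); enqueue []
  #6 pop 0: in=+ → ⊤ (was 0); enqueue [2]
  #7 pop 1: in=⊤ → ⊤ (was +); enqueue [0,4]
  #8 pop 2: in=⊤ → ⊤ (no change)
  #9 pop 0: in=⊤ → ⊤ (no change)
  #10 pop 4: in=⊤ → ⊤ (was −); enqueue [1]
  #11 pop 1: in=⊤ → ⊤ (no change)

Fixpoint:
  val[0] = ⊤
  val[1] = ⊤
  val[2] = ⊤
  val[3] = ⊤
  val[4] = ⊤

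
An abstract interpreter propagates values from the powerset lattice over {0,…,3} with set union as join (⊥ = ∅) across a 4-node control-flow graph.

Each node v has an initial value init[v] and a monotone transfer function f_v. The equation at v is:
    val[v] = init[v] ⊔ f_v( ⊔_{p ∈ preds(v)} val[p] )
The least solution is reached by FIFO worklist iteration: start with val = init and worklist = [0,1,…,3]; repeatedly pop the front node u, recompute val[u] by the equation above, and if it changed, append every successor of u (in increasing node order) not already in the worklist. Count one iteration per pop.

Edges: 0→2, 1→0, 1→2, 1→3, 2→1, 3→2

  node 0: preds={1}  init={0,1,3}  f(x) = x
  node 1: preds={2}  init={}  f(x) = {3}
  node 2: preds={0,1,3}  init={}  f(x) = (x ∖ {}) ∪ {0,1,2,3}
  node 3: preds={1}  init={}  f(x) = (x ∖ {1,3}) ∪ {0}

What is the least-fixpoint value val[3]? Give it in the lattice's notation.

{0}

Worklist (7 pops):
  #1 pop 0: in={} → {0,1,3} (no change)
  #2 pop 1: in={} → {3} (was {}); enqueue [0]
  #3 pop 2: in={0,1,3} → {0,1,2,3} (was {}); enqueue [1]
  #4 pop 3: in={3} → {0} (was {}); enqueue [2]
  #5 pop 0: in={3} → {0,1,3} (no change)
  #6 pop 1: in={0,1,2,3} → {3} (no change)
  #7 pop 2: in={0,1,3} → {0,1,2,3} (no change)

Fixpoint:
  val[0] = {0,1,3}
  val[1] = {3}
  val[2] = {0,1,2,3}
  val[3] = {0}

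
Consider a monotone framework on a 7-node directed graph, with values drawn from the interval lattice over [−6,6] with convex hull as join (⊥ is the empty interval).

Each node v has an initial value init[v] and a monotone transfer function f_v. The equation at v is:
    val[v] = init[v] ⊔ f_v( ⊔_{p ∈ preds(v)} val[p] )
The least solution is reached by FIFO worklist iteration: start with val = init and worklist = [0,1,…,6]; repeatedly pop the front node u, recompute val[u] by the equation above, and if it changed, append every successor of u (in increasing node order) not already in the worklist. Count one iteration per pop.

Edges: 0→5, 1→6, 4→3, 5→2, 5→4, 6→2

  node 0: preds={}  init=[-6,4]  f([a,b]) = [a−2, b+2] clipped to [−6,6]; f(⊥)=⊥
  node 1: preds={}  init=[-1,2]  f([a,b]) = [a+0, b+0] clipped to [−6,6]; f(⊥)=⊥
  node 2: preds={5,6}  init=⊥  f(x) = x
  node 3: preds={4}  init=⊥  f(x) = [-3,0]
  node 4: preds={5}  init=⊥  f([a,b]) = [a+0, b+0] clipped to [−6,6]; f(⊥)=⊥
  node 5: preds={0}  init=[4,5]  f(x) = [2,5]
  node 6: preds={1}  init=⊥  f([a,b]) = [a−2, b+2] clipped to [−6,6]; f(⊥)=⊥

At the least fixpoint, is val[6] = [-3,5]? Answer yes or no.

no

Worklist (11 pops):
  #1 pop 0: in=⊥ → [-6,4] (no change)
  #2 pop 1: in=⊥ → [-1,2] (no change)
  #3 pop 2: in=[4,5] → [4,5] (was ⊥); enqueue []
  #4 pop 3: in=⊥ → [-3,0] (was ⊥); enqueue []
  #5 pop 4: in=[4,5] → [4,5] (was ⊥); enqueue [3]
  #6 pop 5: in=[-6,4] → [2,5] (was [4,5]); enqueue [2,4]
  #7 pop 6: in=[-1,2] → [-3,4] (was ⊥); enqueue []
  #8 pop 3: in=[4,5] → [-3,0] (no change)
  #9 pop 2: in=[-3,5] → [-3,5] (was [4,5]); enqueue []
  #10 pop 4: in=[2,5] → [2,5] (was [4,5]); enqueue [3]
  #11 pop 3: in=[2,5] → [-3,0] (no change)

Fixpoint:
  val[0] = [-6,4]
  val[1] = [-1,2]
  val[2] = [-3,5]
  val[3] = [-3,0]
  val[4] = [2,5]
  val[5] = [2,5]
  val[6] = [-3,4]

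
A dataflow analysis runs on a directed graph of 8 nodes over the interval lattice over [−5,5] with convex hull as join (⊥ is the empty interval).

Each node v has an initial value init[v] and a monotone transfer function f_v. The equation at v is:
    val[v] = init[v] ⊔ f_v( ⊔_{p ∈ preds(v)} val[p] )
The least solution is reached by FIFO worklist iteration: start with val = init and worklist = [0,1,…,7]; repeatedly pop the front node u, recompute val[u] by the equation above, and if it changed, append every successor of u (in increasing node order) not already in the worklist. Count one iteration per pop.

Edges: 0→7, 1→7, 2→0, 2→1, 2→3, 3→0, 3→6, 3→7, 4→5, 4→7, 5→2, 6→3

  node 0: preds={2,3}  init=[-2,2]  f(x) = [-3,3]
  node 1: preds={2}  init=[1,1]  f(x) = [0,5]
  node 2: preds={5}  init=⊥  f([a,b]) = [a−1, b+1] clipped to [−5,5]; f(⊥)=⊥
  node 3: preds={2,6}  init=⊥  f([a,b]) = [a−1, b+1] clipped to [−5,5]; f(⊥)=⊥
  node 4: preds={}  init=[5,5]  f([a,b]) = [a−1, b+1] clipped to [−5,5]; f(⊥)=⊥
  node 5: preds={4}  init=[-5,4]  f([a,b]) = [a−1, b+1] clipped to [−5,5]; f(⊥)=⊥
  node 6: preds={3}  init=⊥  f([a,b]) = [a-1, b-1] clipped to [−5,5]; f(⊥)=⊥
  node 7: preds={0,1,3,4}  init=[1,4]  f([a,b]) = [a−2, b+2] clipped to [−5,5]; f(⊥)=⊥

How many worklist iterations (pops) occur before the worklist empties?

Worklist (12 pops):
  #1 pop 0: in=⊥ → [-3,3] (was [-2,2]); enqueue []
  #2 pop 1: in=⊥ → [0,5] (was [1,1]); enqueue []
  #3 pop 2: in=[-5,4] → [-5,5] (was ⊥); enqueue [0,1]
  #4 pop 3: in=[-5,5] → [-5,5] (was ⊥); enqueue []
  #5 pop 4: in=⊥ → [5,5] (no change)
  #6 pop 5: in=[5,5] → [-5,5] (was [-5,4]); enqueue [2]
  #7 pop 6: in=[-5,5] → [-5,4] (was ⊥); enqueue [3]
  #8 pop 7: in=[-5,5] → [-5,5] (was [1,4]); enqueue []
  #9 pop 0: in=[-5,5] → [-3,3] (no change)
  #10 pop 1: in=[-5,5] → [0,5] (no change)
  #11 pop 2: in=[-5,5] → [-5,5] (no change)
  #12 pop 3: in=[-5,5] → [-5,5] (no change)

Fixpoint:
  val[0] = [-3,3]
  val[1] = [0,5]
  val[2] = [-5,5]
  val[3] = [-5,5]
  val[4] = [5,5]
  val[5] = [-5,5]
  val[6] = [-5,4]
  val[7] = [-5,5]

12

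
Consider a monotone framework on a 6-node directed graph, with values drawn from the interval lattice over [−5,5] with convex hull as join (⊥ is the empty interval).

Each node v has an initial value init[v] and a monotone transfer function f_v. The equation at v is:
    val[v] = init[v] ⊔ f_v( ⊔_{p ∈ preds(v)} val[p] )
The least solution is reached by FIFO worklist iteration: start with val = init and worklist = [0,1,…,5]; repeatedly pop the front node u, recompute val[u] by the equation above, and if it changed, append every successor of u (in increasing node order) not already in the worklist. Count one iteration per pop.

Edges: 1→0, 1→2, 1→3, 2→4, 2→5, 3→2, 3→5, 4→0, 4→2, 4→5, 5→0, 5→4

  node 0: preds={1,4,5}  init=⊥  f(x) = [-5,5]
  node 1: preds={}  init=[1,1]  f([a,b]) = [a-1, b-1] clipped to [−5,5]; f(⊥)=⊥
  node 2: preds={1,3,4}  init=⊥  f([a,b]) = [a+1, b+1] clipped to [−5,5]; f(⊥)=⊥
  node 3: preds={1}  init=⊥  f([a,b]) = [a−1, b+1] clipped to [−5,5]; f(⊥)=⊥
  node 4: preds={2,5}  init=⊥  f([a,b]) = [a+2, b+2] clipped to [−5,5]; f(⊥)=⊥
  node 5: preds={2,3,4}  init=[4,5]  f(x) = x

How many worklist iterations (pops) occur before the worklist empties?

Trace (12 dequeues):
  [1] u=0 | in [1,5] | out [-5,5] | prev ⊥ | push {}
  [2] u=1 | in ⊥ | out [1,1] | ==
  [3] u=2 | in [1,1] | out [2,2] | prev ⊥ | push {}
  [4] u=3 | in [1,1] | out [0,2] | prev ⊥ | push {2}
  [5] u=4 | in [2,5] | out [4,5] | prev ⊥ | push {0}
  [6] u=5 | in [0,5] | out [0,5] | prev [4,5] | push {4}
  [7] u=2 | in [0,5] | out [1,5] | prev [2,2] | push {5}
  [8] u=0 | in [0,5] | out [-5,5] | ==
  [9] u=4 | in [0,5] | out [2,5] | prev [4,5] | push {0,2}
  [10] u=5 | in [0,5] | out [0,5] | ==
  [11] u=0 | in [0,5] | out [-5,5] | ==
  [12] u=2 | in [0,5] | out [1,5] | ==

Converged values:
  [0] [-5,5]
  [1] [1,1]
  [2] [1,5]
  [3] [0,2]
  [4] [2,5]
  [5] [0,5]

12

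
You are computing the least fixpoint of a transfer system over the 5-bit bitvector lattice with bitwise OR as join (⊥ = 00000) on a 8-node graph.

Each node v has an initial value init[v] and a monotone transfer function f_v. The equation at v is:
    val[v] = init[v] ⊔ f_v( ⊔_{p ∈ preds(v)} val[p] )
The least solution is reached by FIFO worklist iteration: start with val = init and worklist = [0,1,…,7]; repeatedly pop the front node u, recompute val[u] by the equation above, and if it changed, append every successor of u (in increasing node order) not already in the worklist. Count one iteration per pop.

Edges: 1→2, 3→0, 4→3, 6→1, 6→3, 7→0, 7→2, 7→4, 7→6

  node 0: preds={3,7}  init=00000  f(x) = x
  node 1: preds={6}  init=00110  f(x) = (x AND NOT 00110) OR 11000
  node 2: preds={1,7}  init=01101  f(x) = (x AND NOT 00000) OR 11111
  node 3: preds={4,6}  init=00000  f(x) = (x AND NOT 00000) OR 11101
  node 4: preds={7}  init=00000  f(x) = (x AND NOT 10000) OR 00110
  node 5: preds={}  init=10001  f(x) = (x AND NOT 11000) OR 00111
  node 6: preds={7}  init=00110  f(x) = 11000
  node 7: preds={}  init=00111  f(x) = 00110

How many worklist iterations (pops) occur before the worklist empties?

11

Iteration log — 11 steps:
  step 1. node 0  ⊔preds=00111  new=00111  old=00000  +wl: 
  step 2. node 1  ⊔preds=00110  new=11110  old=00110  +wl: 
  step 3. node 2  ⊔preds=11111  new=11111  old=01101  +wl: 
  step 4. node 3  ⊔preds=00110  new=11111  old=00000  +wl: 0
  step 5. node 4  ⊔preds=00111  new=00111  old=00000  +wl: 3
  step 6. node 5  ⊔preds=00000  new=10111  old=10001  +wl: 
  step 7. node 6  ⊔preds=00111  new=11110  old=00110  +wl: 1
  step 8. node 7  ⊔preds=00000  new=00111  stable
  step 9. node 0  ⊔preds=11111  new=11111  old=00111  +wl: 
  step 10. node 3  ⊔preds=11111  new=11111  stable
  step 11. node 1  ⊔preds=11110  new=11110  stable

Least fixpoint reached:
  node 0: 11111
  node 1: 11110
  node 2: 11111
  node 3: 11111
  node 4: 00111
  node 5: 10111
  node 6: 11110
  node 7: 00111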